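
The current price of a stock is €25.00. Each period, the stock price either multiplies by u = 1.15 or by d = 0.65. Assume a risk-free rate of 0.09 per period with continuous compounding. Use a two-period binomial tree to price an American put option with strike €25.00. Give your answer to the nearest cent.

€1.42

Risk-neutral probability p = (e^0.09 − 0.65)/(1.15 − 0.65) = 0.4442/0.5000 = 0.8883
Terminal stock prices: S_uu = 33.06, S_ud = 18.69, S_dd = 10.56
Terminal payoffs (K − S): max(-8.062, 0) = 0, max(6.312, 0) = 6.312, max(14.44, 0) = 14.44
Node u (S = 28.75): continuation = e^(−0.09)·[0.8883·0.0000 + 0.1117·6.3125] = 0.6441; exercise value = 0.0000 ≤ continuation, so V_u = 0.6441
Node d (S = 16.25): continuation = e^(−0.09)·[0.8883·6.3125 + 0.1117·14.4375] = 6.5983; exercise value = 8.7500 > continuation, so V_d = 8.7500 (exercise)
Node 0 (S = 25): continuation = e^(−0.09)·[0.8883·0.6441 + 0.1117·8.7500] = 1.4158; exercise value = 0.0000 ≤ continuation, so V_0 = 1.4158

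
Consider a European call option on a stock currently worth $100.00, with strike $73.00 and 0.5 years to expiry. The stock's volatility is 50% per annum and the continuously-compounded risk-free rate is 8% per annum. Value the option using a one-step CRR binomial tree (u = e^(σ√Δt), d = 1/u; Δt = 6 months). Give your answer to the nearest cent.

CRR parameters: u = e^(σ√Δt) = e^(0.5·√0.5) = 1.4241, d = 1/u = 0.7022
Per-period rate: rΔt = 0.08·0.5 = 0.04, so R = e^0.04 = 1.0408
Risk-neutral probability p = (e^0.04 − 0.7022)/(1.4241 − 0.7022) = 0.3386/0.7219 = 0.4691
Terminal stock prices: S_u = 142.4, S_d = 70.22
Terminal payoffs (S − K): max(69.41, 0) = 69.41, max(-2.781, 0) = 0
Node 0 (S = 100): V_0 = e^(−0.04)·[0.4691·69.4119 + 0.5309·0.0000] = 31.2811

$31.28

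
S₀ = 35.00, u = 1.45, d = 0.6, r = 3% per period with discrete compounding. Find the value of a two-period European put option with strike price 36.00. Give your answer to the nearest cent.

8.00

Risk-neutral probability p = (1 + 0.03 − 0.6)/(1.45 − 0.6) = 0.4300/0.8500 = 0.5059
Terminal stock prices: S_uu = 73.59, S_ud = 30.45, S_dd = 12.6
Terminal payoffs (K − S): max(-37.59, 0) = 0, max(5.55, 0) = 5.55, max(23.4, 0) = 23.4
Node u (S = 50.75): V_u = 1/1.03·[0.5059·0.0000 + 0.4941·5.5500] = 2.6625
Node d (S = 21): V_d = 1/1.03·[0.5059·5.5500 + 0.4941·23.4000] = 13.9515
Node 0 (S = 35): V_0 = 1/1.03·[0.5059·2.6625 + 0.4941·13.9515] = 8.0005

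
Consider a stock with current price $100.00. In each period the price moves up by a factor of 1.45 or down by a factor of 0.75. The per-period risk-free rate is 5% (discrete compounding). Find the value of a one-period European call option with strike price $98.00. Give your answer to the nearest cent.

Risk-neutral probability p = (1 + 0.05 − 0.75)/(1.45 − 0.75) = 0.3000/0.7000 = 0.4286
Terminal stock prices: S_u = 145, S_d = 75
Terminal payoffs (S − K): max(47, 0) = 47, max(-23, 0) = 0
Node 0 (S = 100): V_0 = 1/1.05·[0.4286·47.0000 + 0.5714·0.0000] = 19.1837

$19.18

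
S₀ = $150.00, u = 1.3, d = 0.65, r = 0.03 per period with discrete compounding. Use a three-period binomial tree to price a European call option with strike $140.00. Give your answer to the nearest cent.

Risk-neutral probability p = (1 + 0.03 − 0.65)/(1.3 − 0.65) = 0.3800/0.6500 = 0.5846
Terminal stock prices: S_uuu = 329.6, S_uud = 164.8, S_udd = 82.39, S_ddd = 41.19
Terminal payoffs (S − K): max(189.6, 0) = 189.6, max(24.78, 0) = 24.78, max(-57.61, 0) = 0, max(-98.81, 0) = 0
Node uu (S = 253.5): V_uu = 1/1.03·[0.5846·189.5500 + 0.4154·24.7750] = 117.5777
Node ud (S = 126.8): V_ud = 1/1.03·[0.5846·24.7750 + 0.4154·0.0000] = 14.0620
Node dd (S = 63.38): V_dd = 1/1.03·[0.5846·0.0000 + 0.4154·0.0000] = 0.0000
Node u (S = 195): V_u = 1/1.03·[0.5846·117.5777 + 0.4154·14.0620] = 72.4066
Node d (S = 97.5): V_d = 1/1.03·[0.5846·14.0620 + 0.4154·0.0000] = 7.9814
Node 0 (S = 150): V_0 = 1/1.03·[0.5846·72.4066 + 0.4154·7.9814] = 44.3159

$44.32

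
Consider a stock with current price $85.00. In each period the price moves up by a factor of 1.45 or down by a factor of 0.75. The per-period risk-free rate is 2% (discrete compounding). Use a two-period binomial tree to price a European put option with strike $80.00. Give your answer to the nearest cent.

Risk-neutral probability p = (1 + 0.02 − 0.75)/(1.45 − 0.75) = 0.2700/0.7000 = 0.3857
Terminal stock prices: S_uu = 178.7, S_ud = 92.44, S_dd = 47.81
Terminal payoffs (K − S): max(-98.71, 0) = 0, max(-12.44, 0) = 0, max(32.19, 0) = 32.19
Node u (S = 123.2): V_u = 1/1.02·[0.3857·0.0000 + 0.6143·0.0000] = 0.0000
Node d (S = 63.75): V_d = 1/1.02·[0.3857·0.0000 + 0.6143·32.1875] = 19.3846
Node 0 (S = 85): V_0 = 1/1.02·[0.3857·0.0000 + 0.6143·19.3846] = 11.6742

$11.67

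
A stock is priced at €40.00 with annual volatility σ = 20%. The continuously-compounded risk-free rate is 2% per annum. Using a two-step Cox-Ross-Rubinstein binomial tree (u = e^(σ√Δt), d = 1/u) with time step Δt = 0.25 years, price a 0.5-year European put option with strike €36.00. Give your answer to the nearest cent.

€0.80

CRR parameters: u = e^(σ√Δt) = e^(0.2·√0.25) = 1.1052, d = 1/u = 0.9048
Per-period rate: rΔt = 0.02·0.25 = 0.005, so R = e^0.005 = 1.0050
Risk-neutral probability p = (e^0.005 − 0.9048)/(1.1052 − 0.9048) = 0.1002/0.2003 = 0.5000
Terminal stock prices: S_uu = 48.86, S_ud = 40, S_dd = 32.75
Terminal payoffs (K − S): max(-12.86, 0) = 0, max(-4, 0) = 0, max(3.251, 0) = 3.251
Node u (S = 44.21): V_u = e^(−0.005)·[0.5000·0.0000 + 0.5000·0.0000] = 0.0000
Node d (S = 36.19): V_d = e^(−0.005)·[0.5000·0.0000 + 0.5000·3.2508] = 1.6171
Node 0 (S = 40): V_0 = e^(−0.005)·[0.5000·0.0000 + 0.5000·1.6171] = 0.8045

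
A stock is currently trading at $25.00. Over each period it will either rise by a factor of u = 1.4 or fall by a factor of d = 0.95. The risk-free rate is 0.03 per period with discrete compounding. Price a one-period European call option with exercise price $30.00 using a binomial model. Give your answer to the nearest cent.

$0.86

Risk-neutral probability p = (1 + 0.03 − 0.95)/(1.4 − 0.95) = 0.0800/0.4500 = 0.1778
Terminal stock prices: S_u = 35, S_d = 23.75
Terminal payoffs (S − K): max(5, 0) = 5, max(-6.25, 0) = 0
Node 0 (S = 25): V_0 = 1/1.03·[0.1778·5.0000 + 0.8222·0.0000] = 0.8630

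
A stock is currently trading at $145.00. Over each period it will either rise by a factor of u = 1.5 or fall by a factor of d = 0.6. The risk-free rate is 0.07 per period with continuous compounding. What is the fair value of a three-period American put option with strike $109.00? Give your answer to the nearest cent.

$17.04

Risk-neutral probability p = (e^0.07 − 0.6)/(1.5 − 0.6) = 0.4725/0.9000 = 0.5250
Terminal stock prices: S_uuu = 489.4, S_uud = 195.8, S_udd = 78.3, S_ddd = 31.32
Terminal payoffs (K − S): max(-380.4, 0) = 0, max(-86.75, 0) = 0, max(30.7, 0) = 30.7, max(77.68, 0) = 77.68
Node uu (S = 326.2): continuation = e^(−0.07)·[0.5250·0.0000 + 0.4750·0.0000] = 0.0000; exercise value = 0.0000 ≤ continuation, so V_uu = 0.0000
Node ud (S = 130.5): continuation = e^(−0.07)·[0.5250·0.0000 + 0.4750·30.7000] = 13.5964; exercise value = 0.0000 ≤ continuation, so V_ud = 13.5964
Node dd (S = 52.2): continuation = e^(−0.07)·[0.5250·30.7000 + 0.4750·77.6800] = 49.4309; exercise value = 56.8000 > continuation, so V_dd = 56.8000 (exercise)
Node u (S = 217.5): continuation = e^(−0.07)·[0.5250·0.0000 + 0.4750·13.5964] = 6.0215; exercise value = 0.0000 ≤ continuation, so V_u = 6.0215
Node d (S = 87): continuation = e^(−0.07)·[0.5250·13.5964 + 0.4750·56.8000] = 31.8111; exercise value = 22.0000 ≤ continuation, so V_d = 31.8111
Node 0 (S = 145): continuation = e^(−0.07)·[0.5250·6.0215 + 0.4750·31.8111] = 17.0361; exercise value = 0.0000 ≤ continuation, so V_0 = 17.0361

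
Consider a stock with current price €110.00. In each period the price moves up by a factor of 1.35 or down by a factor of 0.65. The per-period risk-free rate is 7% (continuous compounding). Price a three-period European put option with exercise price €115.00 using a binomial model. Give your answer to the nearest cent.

Risk-neutral probability p = (e^0.07 − 0.65)/(1.35 − 0.65) = 0.4225/0.7000 = 0.6036
Terminal stock prices: S_uuu = 270.6, S_uud = 130.3, S_udd = 62.74, S_ddd = 30.21
Terminal payoffs (K − S): max(-155.6, 0) = 0, max(-15.31, 0) = 0, max(52.26, 0) = 52.26, max(84.79, 0) = 84.79
Node uu (S = 200.5): V_uu = e^(−0.07)·[0.6036·0.0000 + 0.3964·0.0000] = 0.0000
Node ud (S = 96.53): V_ud = e^(−0.07)·[0.6036·0.0000 + 0.3964·52.2587] = 19.3157
Node dd (S = 46.48): V_dd = e^(−0.07)·[0.6036·52.2587 + 0.3964·84.7912] = 60.7503
Node u (S = 148.5): V_u = e^(−0.07)·[0.6036·0.0000 + 0.3964·19.3157] = 7.1394
Node d (S = 71.5): V_d = e^(−0.07)·[0.6036·19.3157 + 0.3964·60.7503] = 33.3248
Node 0 (S = 110): V_0 = e^(−0.07)·[0.6036·7.1394 + 0.3964·33.3248] = 16.3353

€16.34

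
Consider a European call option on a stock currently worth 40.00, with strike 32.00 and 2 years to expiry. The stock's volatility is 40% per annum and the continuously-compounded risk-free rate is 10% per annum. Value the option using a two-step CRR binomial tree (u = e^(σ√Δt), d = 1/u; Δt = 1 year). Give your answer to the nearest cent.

16.34

CRR parameters: u = e^(σ√Δt) = e^(0.4·√1) = 1.4918, d = 1/u = 0.6703
Per-period rate: rΔt = 0.1·1 = 0.1, so R = e^0.1 = 1.1052
Risk-neutral probability p = (e^0.1 − 0.6703)/(1.4918 − 0.6703) = 0.4349/0.8215 = 0.5293
Terminal stock prices: S_uu = 89.02, S_ud = 40, S_dd = 17.97
Terminal payoffs (S − K): max(57.02, 0) = 57.02, max(8, 0) = 8, max(-14.03, 0) = 0
Node u (S = 59.67): V_u = e^(−0.1)·[0.5293·57.0216 + 0.4707·8.0000] = 30.7182
Node d (S = 26.81): V_d = e^(−0.1)·[0.5293·8.0000 + 0.4707·0.0000] = 3.8317
Node 0 (S = 40): V_0 = e^(−0.1)·[0.5293·30.7182 + 0.4707·3.8317] = 16.3447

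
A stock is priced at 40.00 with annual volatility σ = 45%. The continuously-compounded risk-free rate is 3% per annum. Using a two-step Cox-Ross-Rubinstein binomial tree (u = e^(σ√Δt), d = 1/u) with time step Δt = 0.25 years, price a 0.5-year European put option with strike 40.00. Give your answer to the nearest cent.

CRR parameters: u = e^(σ√Δt) = e^(0.45·√0.25) = 1.2523, d = 1/u = 0.7985
Per-period rate: rΔt = 0.03·0.25 = 0.0075, so R = e^0.0075 = 1.0075
Risk-neutral probability p = (e^0.0075 − 0.7985)/(1.2523 − 0.7985) = 0.2090/0.4538 = 0.4606
Terminal stock prices: S_uu = 62.73, S_ud = 40, S_dd = 25.51
Terminal payoffs (K − S): max(-22.73, 0) = 0, max(0, 0) = 0, max(14.49, 0) = 14.49
Node u (S = 50.09): V_u = e^(−0.0075)·[0.4606·0.0000 + 0.5394·0.0000] = 0.0000
Node d (S = 31.94): V_d = e^(−0.0075)·[0.4606·0.0000 + 0.5394·14.4949] = 7.7605
Node 0 (S = 40): V_0 = e^(−0.0075)·[0.4606·0.0000 + 0.5394·7.7605] = 4.1549

4.15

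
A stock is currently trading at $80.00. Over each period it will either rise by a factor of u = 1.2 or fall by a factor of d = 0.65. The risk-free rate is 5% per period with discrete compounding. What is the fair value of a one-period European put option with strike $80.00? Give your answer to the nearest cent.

$7.27

Risk-neutral probability p = (1 + 0.05 − 0.65)/(1.2 − 0.65) = 0.4000/0.5500 = 0.7273
Terminal stock prices: S_u = 96, S_d = 52
Terminal payoffs (K − S): max(-16, 0) = 0, max(28, 0) = 28
Node 0 (S = 80): V_0 = 1/1.05·[0.7273·0.0000 + 0.2727·28.0000] = 7.2727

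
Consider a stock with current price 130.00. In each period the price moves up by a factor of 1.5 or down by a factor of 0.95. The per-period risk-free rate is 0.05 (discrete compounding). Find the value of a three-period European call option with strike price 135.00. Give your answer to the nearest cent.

Risk-neutral probability p = (1 + 0.05 − 0.95)/(1.5 − 0.95) = 0.1000/0.5500 = 0.1818
Terminal stock prices: S_uuu = 438.8, S_uud = 277.9, S_udd = 176, S_ddd = 111.5
Terminal payoffs (S − K): max(303.8, 0) = 303.8, max(142.9, 0) = 142.9, max(40.99, 0) = 40.99, max(-23.54, 0) = 0
Node uu (S = 292.5): V_uu = 1/1.05·[0.1818·303.7500 + 0.8182·142.8750] = 163.9286
Node ud (S = 185.2): V_ud = 1/1.05·[0.1818·142.8750 + 0.8182·40.9875] = 56.6786
Node dd (S = 117.3): V_dd = 1/1.05·[0.1818·40.9875 + 0.8182·0.0000] = 7.0974
Node u (S = 195): V_u = 1/1.05·[0.1818·163.9286 + 0.8182·56.6786] = 72.5510
Node d (S = 123.5): V_d = 1/1.05·[0.1818·56.6786 + 0.8182·7.0974] = 15.3449
Node 0 (S = 130): V_0 = 1/1.05·[0.1818·72.5510 + 0.8182·15.3449] = 24.5200

24.52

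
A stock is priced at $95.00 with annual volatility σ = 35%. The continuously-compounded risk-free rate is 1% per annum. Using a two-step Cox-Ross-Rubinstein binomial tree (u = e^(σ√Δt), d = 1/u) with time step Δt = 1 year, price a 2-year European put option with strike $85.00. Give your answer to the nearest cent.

$12.15

CRR parameters: u = e^(σ√Δt) = e^(0.35·√1) = 1.4191, d = 1/u = 0.7047
Per-period rate: rΔt = 0.01·1 = 0.01, so R = e^0.01 = 1.0101
Risk-neutral probability p = (e^0.01 − 0.7047)/(1.4191 − 0.7047) = 0.3054/0.7144 = 0.4275
Terminal stock prices: S_uu = 191.3, S_ud = 95, S_dd = 47.18
Terminal payoffs (K − S): max(-106.3, 0) = 0, max(-10, 0) = 0, max(37.82, 0) = 37.82
Node u (S = 134.8): V_u = e^(−0.01)·[0.4275·0.0000 + 0.5725·0.0000] = 0.0000
Node d (S = 66.95): V_d = e^(−0.01)·[0.4275·0.0000 + 0.5725·37.8244] = 21.4408
Node 0 (S = 95): V_0 = e^(−0.01)·[0.4275·0.0000 + 0.5725·21.4408] = 12.1538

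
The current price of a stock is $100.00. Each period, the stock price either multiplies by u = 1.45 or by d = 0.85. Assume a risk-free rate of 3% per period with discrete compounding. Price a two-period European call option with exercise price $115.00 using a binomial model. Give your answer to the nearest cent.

Risk-neutral probability p = (1 + 0.03 − 0.85)/(1.45 − 0.85) = 0.1800/0.6000 = 0.3000
Terminal stock prices: S_uu = 210.2, S_ud = 123.2, S_dd = 72.25
Terminal payoffs (S − K): max(95.25, 0) = 95.25, max(8.25, 0) = 8.25, max(-42.75, 0) = 0
Node u (S = 145): V_u = 1/1.03·[0.3000·95.2500 + 0.7000·8.2500] = 33.3495
Node d (S = 85): V_d = 1/1.03·[0.3000·8.2500 + 0.7000·0.0000] = 2.4029
Node 0 (S = 100): V_0 = 1/1.03·[0.3000·33.3495 + 0.7000·2.4029] = 11.3465

$11.35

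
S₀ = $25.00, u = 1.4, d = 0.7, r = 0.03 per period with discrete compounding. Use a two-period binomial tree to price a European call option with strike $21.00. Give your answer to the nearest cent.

$7.51

Risk-neutral probability p = (1 + 0.03 − 0.7)/(1.4 − 0.7) = 0.3300/0.7000 = 0.4714
Terminal stock prices: S_uu = 49, S_ud = 24.5, S_dd = 12.25
Terminal payoffs (S − K): max(28, 0) = 28, max(3.5, 0) = 3.5, max(-8.75, 0) = 0
Node u (S = 35): V_u = 1/1.03·[0.4714·28.0000 + 0.5286·3.5000] = 14.6117
Node d (S = 17.5): V_d = 1/1.03·[0.4714·3.5000 + 0.5286·0.0000] = 1.6019
Node 0 (S = 25): V_0 = 1/1.03·[0.4714·14.6117 + 0.5286·1.6019] = 7.5098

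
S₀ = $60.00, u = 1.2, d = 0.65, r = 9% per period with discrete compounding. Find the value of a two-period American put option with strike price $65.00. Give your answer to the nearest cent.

Risk-neutral probability p = (1 + 0.09 − 0.65)/(1.2 − 0.65) = 0.4400/0.5500 = 0.8000
Terminal stock prices: S_uu = 86.4, S_ud = 46.8, S_dd = 25.35
Terminal payoffs (K − S): max(-21.4, 0) = 0, max(18.2, 0) = 18.2, max(39.65, 0) = 39.65
Node u (S = 72): continuation = 1/1.09·[0.8000·0.0000 + 0.2000·18.2000] = 3.3394; exercise value = 0.0000 ≤ continuation, so V_u = 3.3394
Node d (S = 39): continuation = 1/1.09·[0.8000·18.2000 + 0.2000·39.6500] = 20.6330; exercise value = 26.0000 > continuation, so V_d = 26.0000 (exercise)
Node 0 (S = 60): continuation = 1/1.09·[0.8000·3.3394 + 0.2000·26.0000] = 7.2216; exercise value = 5.0000 ≤ continuation, so V_0 = 7.2216

$7.22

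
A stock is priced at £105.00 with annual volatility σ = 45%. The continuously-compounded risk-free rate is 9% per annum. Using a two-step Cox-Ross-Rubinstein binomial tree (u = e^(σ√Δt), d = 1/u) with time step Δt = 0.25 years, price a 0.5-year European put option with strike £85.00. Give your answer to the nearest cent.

£4.42

CRR parameters: u = e^(σ√Δt) = e^(0.45·√0.25) = 1.2523, d = 1/u = 0.7985
Per-period rate: rΔt = 0.09·0.25 = 0.0225, so R = e^0.0225 = 1.0228
Risk-neutral probability p = (e^0.0225 − 0.7985)/(1.2523 − 0.7985) = 0.2242/0.4538 = 0.4941
Terminal stock prices: S_uu = 164.7, S_ud = 105, S_dd = 66.95
Terminal payoffs (K − S): max(-79.67, 0) = 0, max(-20, 0) = 0, max(18.05, 0) = 18.05
Node u (S = 131.5): V_u = e^(−0.0225)·[0.4941·0.0000 + 0.5059·0.0000] = 0.0000
Node d (S = 83.84): V_d = e^(−0.0225)·[0.4941·0.0000 + 0.5059·18.0490] = 8.9274
Node 0 (S = 105): V_0 = e^(−0.0225)·[0.4941·0.0000 + 0.5059·8.9274] = 4.4156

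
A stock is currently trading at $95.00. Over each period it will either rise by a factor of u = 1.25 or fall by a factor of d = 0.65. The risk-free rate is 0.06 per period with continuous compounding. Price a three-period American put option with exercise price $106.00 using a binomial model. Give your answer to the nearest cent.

Risk-neutral probability p = (e^0.06 − 0.65)/(1.25 − 0.65) = 0.4118/0.6000 = 0.6864
Terminal stock prices: S_uuu = 185.5, S_uud = 96.48, S_udd = 50.17, S_ddd = 26.09
Terminal payoffs (K − S): max(-79.55, 0) = 0, max(9.516, 0) = 9.516, max(55.83, 0) = 55.83, max(79.91, 0) = 79.91
Node uu (S = 148.4): continuation = e^(−0.06)·[0.6864·0.0000 + 0.3136·9.5156] = 2.8104; exercise value = 0.0000 ≤ continuation, so V_uu = 2.8104
Node ud (S = 77.19): continuation = e^(−0.06)·[0.6864·9.5156 + 0.3136·55.8281] = 22.6395; exercise value = 28.8125 > continuation, so V_ud = 28.8125 (exercise)
Node dd (S = 40.14): continuation = e^(−0.06)·[0.6864·55.8281 + 0.3136·79.9106] = 59.6895; exercise value = 65.8625 > continuation, so V_dd = 65.8625 (exercise)
Node u (S = 118.8): continuation = e^(−0.06)·[0.6864·2.8104 + 0.3136·28.8125] = 10.3262; exercise value = 0.0000 ≤ continuation, so V_u = 10.3262
Node d (S = 61.75): continuation = e^(−0.06)·[0.6864·28.8125 + 0.3136·65.8625] = 38.0770; exercise value = 44.2500 > continuation, so V_d = 44.2500 (exercise)
Node 0 (S = 95): continuation = e^(−0.06)·[0.6864·10.3262 + 0.3136·44.2500] = 19.7440; exercise value = 11.0000 ≤ continuation, so V_0 = 19.7440

$19.74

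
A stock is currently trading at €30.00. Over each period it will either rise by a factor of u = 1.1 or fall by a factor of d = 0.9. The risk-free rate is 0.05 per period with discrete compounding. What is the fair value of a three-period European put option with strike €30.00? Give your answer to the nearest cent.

€0.51

Risk-neutral probability p = (1 + 0.05 − 0.9)/(1.1 − 0.9) = 0.1500/0.2000 = 0.7500
Terminal stock prices: S_uuu = 39.93, S_uud = 32.67, S_udd = 26.73, S_ddd = 21.87
Terminal payoffs (K − S): max(-9.93, 0) = 0, max(-2.67, 0) = 0, max(3.27, 0) = 3.27, max(8.13, 0) = 8.13
Node uu (S = 36.3): V_uu = 1/1.05·[0.7500·0.0000 + 0.2500·0.0000] = 0.0000
Node ud (S = 29.7): V_ud = 1/1.05·[0.7500·0.0000 + 0.2500·3.2700] = 0.7786
Node dd (S = 24.3): V_dd = 1/1.05·[0.7500·3.2700 + 0.2500·8.1300] = 4.2714
Node u (S = 33): V_u = 1/1.05·[0.7500·0.0000 + 0.2500·0.7786] = 0.1854
Node d (S = 27): V_d = 1/1.05·[0.7500·0.7786 + 0.2500·4.2714] = 1.5731
Node 0 (S = 30): V_0 = 1/1.05·[0.7500·0.1854 + 0.2500·1.5731] = 0.5070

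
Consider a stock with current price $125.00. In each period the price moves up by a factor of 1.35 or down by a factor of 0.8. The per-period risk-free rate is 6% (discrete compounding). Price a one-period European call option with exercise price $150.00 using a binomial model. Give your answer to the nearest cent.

Risk-neutral probability p = (1 + 0.06 − 0.8)/(1.35 − 0.8) = 0.2600/0.5500 = 0.4727
Terminal stock prices: S_u = 168.8, S_d = 100
Terminal payoffs (S − K): max(18.75, 0) = 18.75, max(-50, 0) = 0
Node 0 (S = 125): V_0 = 1/1.06·[0.4727·18.7500 + 0.5273·0.0000] = 8.3619

$8.36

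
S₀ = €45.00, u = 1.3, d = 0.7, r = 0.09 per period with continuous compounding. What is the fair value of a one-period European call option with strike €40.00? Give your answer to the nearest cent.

Risk-neutral probability p = (e^0.09 − 0.7)/(1.3 − 0.7) = 0.3942/0.6000 = 0.6570
Terminal stock prices: S_u = 58.5, S_d = 31.5
Terminal payoffs (S − K): max(18.5, 0) = 18.5, max(-8.5, 0) = 0
Node 0 (S = 45): V_0 = e^(−0.09)·[0.6570·18.5000 + 0.3430·0.0000] = 11.1077

€11.11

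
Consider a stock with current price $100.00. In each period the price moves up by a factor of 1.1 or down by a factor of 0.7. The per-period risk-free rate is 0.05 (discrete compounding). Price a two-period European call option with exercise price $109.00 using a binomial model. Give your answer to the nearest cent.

Risk-neutral probability p = (1 + 0.05 − 0.7)/(1.1 − 0.7) = 0.3500/0.4000 = 0.8750
Terminal stock prices: S_uu = 121, S_ud = 77, S_dd = 49
Terminal payoffs (S − K): max(12, 0) = 12, max(-32, 0) = 0, max(-60, 0) = 0
Node u (S = 110): V_u = 1/1.05·[0.8750·12.0000 + 0.1250·0.0000] = 10.0000
Node d (S = 70): V_d = 1/1.05·[0.8750·0.0000 + 0.1250·0.0000] = 0.0000
Node 0 (S = 100): V_0 = 1/1.05·[0.8750·10.0000 + 0.1250·0.0000] = 8.3333

$8.33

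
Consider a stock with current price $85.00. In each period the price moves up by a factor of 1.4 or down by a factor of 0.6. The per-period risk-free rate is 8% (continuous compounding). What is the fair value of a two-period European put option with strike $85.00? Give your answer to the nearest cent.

Risk-neutral probability p = (e^0.08 − 0.6)/(1.4 − 0.6) = 0.4833/0.8000 = 0.6041
Terminal stock prices: S_uu = 166.6, S_ud = 71.4, S_dd = 30.6
Terminal payoffs (K − S): max(-81.6, 0) = 0, max(13.6, 0) = 13.6, max(54.4, 0) = 54.4
Node u (S = 119): V_u = e^(−0.08)·[0.6041·0.0000 + 0.3959·13.6000] = 4.9702
Node d (S = 51): V_d = e^(−0.08)·[0.6041·13.6000 + 0.3959·54.4000] = 27.4649
Node 0 (S = 85): V_0 = e^(−0.08)·[0.6041·4.9702 + 0.3959·27.4649] = 12.8088

$12.81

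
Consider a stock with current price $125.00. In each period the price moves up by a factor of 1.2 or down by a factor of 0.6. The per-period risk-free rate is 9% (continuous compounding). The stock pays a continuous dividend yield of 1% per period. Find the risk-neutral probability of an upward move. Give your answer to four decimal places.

p = 0.8055

Per-period risk-free factor R = e^0.09 = 1.0942; dividend-adjusted growth = e^(0.09−0.01) = 1.0833.
Risk-neutral probability p = (1.0833 − 0.6)/(1.2 − 0.6) = 0.4833/0.6000 = 0.8055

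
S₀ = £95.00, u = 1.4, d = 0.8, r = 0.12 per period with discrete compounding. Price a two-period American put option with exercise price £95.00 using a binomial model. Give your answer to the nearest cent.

Risk-neutral probability p = (1 + 0.12 − 0.8)/(1.4 − 0.8) = 0.3200/0.6000 = 0.5333
Terminal stock prices: S_uu = 186.2, S_ud = 106.4, S_dd = 60.8
Terminal payoffs (K − S): max(-91.2, 0) = 0, max(-11.4, 0) = 0, max(34.2, 0) = 34.2
Node u (S = 133): continuation = 1/1.12·[0.5333·0.0000 + 0.4667·0.0000] = 0.0000; exercise value = 0.0000 ≤ continuation, so V_u = 0.0000
Node d (S = 76): continuation = 1/1.12·[0.5333·0.0000 + 0.4667·34.2000] = 14.2500; exercise value = 19.0000 > continuation, so V_d = 19.0000 (exercise)
Node 0 (S = 95): continuation = 1/1.12·[0.5333·0.0000 + 0.4667·19.0000] = 7.9167; exercise value = 0.0000 ≤ continuation, so V_0 = 7.9167

£7.92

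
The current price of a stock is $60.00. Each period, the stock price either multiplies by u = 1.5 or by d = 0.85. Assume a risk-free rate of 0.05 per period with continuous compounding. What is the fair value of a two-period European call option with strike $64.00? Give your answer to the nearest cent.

Risk-neutral probability p = (e^0.05 − 0.85)/(1.5 − 0.85) = 0.2013/0.6500 = 0.3096
Terminal stock prices: S_uu = 135, S_ud = 76.5, S_dd = 43.35
Terminal payoffs (S − K): max(71, 0) = 71, max(12.5, 0) = 12.5, max(-20.65, 0) = 0
Node u (S = 90): V_u = e^(−0.05)·[0.3096·71.0000 + 0.6904·12.5000] = 29.1213
Node d (S = 51): V_d = e^(−0.05)·[0.3096·12.5000 + 0.6904·0.0000] = 3.6818
Node 0 (S = 60): V_0 = e^(−0.05)·[0.3096·29.1213 + 0.6904·3.6818] = 10.9954

$11.00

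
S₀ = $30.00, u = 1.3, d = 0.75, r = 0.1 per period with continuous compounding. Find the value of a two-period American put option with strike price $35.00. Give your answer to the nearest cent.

$5.08

Risk-neutral probability p = (e^0.1 − 0.75)/(1.3 − 0.75) = 0.3552/0.5500 = 0.6458
Terminal stock prices: S_uu = 50.7, S_ud = 29.25, S_dd = 16.88
Terminal payoffs (K − S): max(-15.7, 0) = 0, max(5.75, 0) = 5.75, max(18.12, 0) = 18.12
Node u (S = 39): continuation = e^(−0.1)·[0.6458·0.0000 + 0.3542·5.7500] = 1.8430; exercise value = 0.0000 ≤ continuation, so V_u = 1.8430
Node d (S = 22.5): continuation = e^(−0.1)·[0.6458·5.7500 + 0.3542·18.1250] = 9.1693; exercise value = 12.5000 > continuation, so V_d = 12.5000 (exercise)
Node 0 (S = 30): continuation = e^(−0.1)·[0.6458·1.8430 + 0.3542·12.5000] = 5.0835; exercise value = 5.0000 ≤ continuation, so V_0 = 5.0835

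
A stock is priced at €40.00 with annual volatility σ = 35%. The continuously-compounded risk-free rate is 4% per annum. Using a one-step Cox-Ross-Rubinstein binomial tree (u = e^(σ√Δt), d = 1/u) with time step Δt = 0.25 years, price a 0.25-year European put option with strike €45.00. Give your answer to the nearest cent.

€5.82

CRR parameters: u = e^(σ√Δt) = e^(0.35·√0.25) = 1.1912, d = 1/u = 0.8395
Per-period rate: rΔt = 0.04·0.25 = 0.01, so R = e^0.01 = 1.0101
Risk-neutral probability p = (e^0.01 − 0.8395)/(1.1912 − 0.8395) = 0.1706/0.3518 = 0.4849
Terminal stock prices: S_u = 47.65, S_d = 33.58
Terminal payoffs (K − S): max(-2.65, 0) = 0, max(11.42, 0) = 11.42
Node 0 (S = 40): V_0 = e^(−0.01)·[0.4849·0.0000 + 0.5151·11.4217] = 5.8244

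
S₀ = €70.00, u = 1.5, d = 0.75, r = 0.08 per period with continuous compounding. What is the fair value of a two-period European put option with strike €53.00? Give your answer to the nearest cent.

€3.58

Risk-neutral probability p = (e^0.08 − 0.75)/(1.5 − 0.75) = 0.3333/0.7500 = 0.4444
Terminal stock prices: S_uu = 157.5, S_ud = 78.75, S_dd = 39.38
Terminal payoffs (K − S): max(-104.5, 0) = 0, max(-25.75, 0) = 0, max(13.62, 0) = 13.62
Node u (S = 105): V_u = e^(−0.08)·[0.4444·0.0000 + 0.5556·0.0000] = 0.0000
Node d (S = 52.5): V_d = e^(−0.08)·[0.4444·0.0000 + 0.5556·13.6250] = 6.9883
Node 0 (S = 70): V_0 = e^(−0.08)·[0.4444·0.0000 + 0.5556·6.9883] = 3.5843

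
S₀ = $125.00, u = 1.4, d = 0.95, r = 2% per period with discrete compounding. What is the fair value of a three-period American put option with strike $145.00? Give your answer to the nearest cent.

Risk-neutral probability p = (1 + 0.02 − 0.95)/(1.4 − 0.95) = 0.0700/0.4500 = 0.1556
Terminal stock prices: S_uuu = 343, S_uud = 232.7, S_udd = 157.9, S_ddd = 107.2
Terminal payoffs (K − S): max(-198, 0) = 0, max(-87.75, 0) = 0, max(-12.94, 0) = 0, max(37.83, 0) = 37.83
Node uu (S = 245): continuation = 1/1.02·[0.1556·0.0000 + 0.8444·0.0000] = 0.0000; exercise value = 0.0000 ≤ continuation, so V_uu = 0.0000
Node ud (S = 166.2): continuation = 1/1.02·[0.1556·0.0000 + 0.8444·0.0000] = 0.0000; exercise value = 0.0000 ≤ continuation, so V_ud = 0.0000
Node dd (S = 112.8): continuation = 1/1.02·[0.1556·0.0000 + 0.8444·37.8281] = 31.3174; exercise value = 32.1875 > continuation, so V_dd = 32.1875 (exercise)
Node u (S = 175): continuation = 1/1.02·[0.1556·0.0000 + 0.8444·0.0000] = 0.0000; exercise value = 0.0000 ≤ continuation, so V_u = 0.0000
Node d (S = 118.8): continuation = 1/1.02·[0.1556·0.0000 + 0.8444·32.1875] = 26.6476; exercise value = 26.2500 ≤ continuation, so V_d = 26.6476
Node 0 (S = 125): continuation = 1/1.02·[0.1556·0.0000 + 0.8444·26.6476] = 22.0612; exercise value = 20.0000 ≤ continuation, so V_0 = 22.0612

$22.06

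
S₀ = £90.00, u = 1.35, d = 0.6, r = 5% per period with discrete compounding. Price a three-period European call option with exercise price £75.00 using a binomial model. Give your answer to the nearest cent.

Risk-neutral probability p = (1 + 0.05 − 0.6)/(1.35 − 0.6) = 0.4500/0.7500 = 0.6000
Terminal stock prices: S_uuu = 221.4, S_uud = 98.42, S_udd = 43.74, S_ddd = 19.44
Terminal payoffs (S − K): max(146.4, 0) = 146.4, max(23.42, 0) = 23.42, max(-31.26, 0) = 0, max(-55.56, 0) = 0
Node uu (S = 164): V_uu = 1/1.05·[0.6000·146.4338 + 0.4000·23.4150] = 92.5964
Node ud (S = 72.9): V_ud = 1/1.05·[0.6000·23.4150 + 0.4000·0.0000] = 13.3800
Node dd (S = 32.4): V_dd = 1/1.05·[0.6000·0.0000 + 0.4000·0.0000] = 0.0000
Node u (S = 121.5): V_u = 1/1.05·[0.6000·92.5964 + 0.4000·13.3800] = 58.0094
Node d (S = 54): V_d = 1/1.05·[0.6000·13.3800 + 0.4000·0.0000] = 7.6457
Node 0 (S = 90): V_0 = 1/1.05·[0.6000·58.0094 + 0.4000·7.6457] = 36.0609

£36.06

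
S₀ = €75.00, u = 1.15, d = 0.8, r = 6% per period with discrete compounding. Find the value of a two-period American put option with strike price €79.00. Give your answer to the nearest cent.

Risk-neutral probability p = (1 + 0.06 − 0.8)/(1.15 − 0.8) = 0.2600/0.3500 = 0.7429
Terminal stock prices: S_uu = 99.19, S_ud = 69, S_dd = 48
Terminal payoffs (K − S): max(-20.19, 0) = 0, max(10, 0) = 10, max(31, 0) = 31
Node u (S = 86.25): continuation = 1/1.06·[0.7429·0.0000 + 0.2571·10.0000] = 2.4259; exercise value = 0.0000 ≤ continuation, so V_u = 2.4259
Node d (S = 60): continuation = 1/1.06·[0.7429·10.0000 + 0.2571·31.0000] = 14.5283; exercise value = 19.0000 > continuation, so V_d = 19.0000 (exercise)
Node 0 (S = 75): continuation = 1/1.06·[0.7429·2.4259 + 0.2571·19.0000] = 6.3092; exercise value = 4.0000 ≤ continuation, so V_0 = 6.3092

€6.31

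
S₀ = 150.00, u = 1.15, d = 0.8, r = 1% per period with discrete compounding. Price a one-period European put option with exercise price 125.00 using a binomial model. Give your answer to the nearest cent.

1.98

Risk-neutral probability p = (1 + 0.01 − 0.8)/(1.15 − 0.8) = 0.2100/0.3500 = 0.6000
Terminal stock prices: S_u = 172.5, S_d = 120
Terminal payoffs (K − S): max(-47.5, 0) = 0, max(5, 0) = 5
Node 0 (S = 150): V_0 = 1/1.01·[0.6000·0.0000 + 0.4000·5.0000] = 1.9802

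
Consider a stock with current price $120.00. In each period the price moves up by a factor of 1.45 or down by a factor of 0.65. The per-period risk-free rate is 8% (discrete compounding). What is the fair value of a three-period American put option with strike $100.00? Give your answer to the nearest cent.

$13.88

Risk-neutral probability p = (1 + 0.08 − 0.65)/(1.45 − 0.65) = 0.4300/0.8000 = 0.5375
Terminal stock prices: S_uuu = 365.8, S_uud = 164, S_udd = 73.52, S_ddd = 32.95
Terminal payoffs (K − S): max(-265.8, 0) = 0, max(-64, 0) = 0, max(26.48, 0) = 26.48, max(67.05, 0) = 67.05
Node uu (S = 252.3): continuation = 1/1.08·[0.5375·0.0000 + 0.4625·0.0000] = 0.0000; exercise value = 0.0000 ≤ continuation, so V_uu = 0.0000
Node ud (S = 113.1): continuation = 1/1.08·[0.5375·0.0000 + 0.4625·26.4850] = 11.3420; exercise value = 0.0000 ≤ continuation, so V_ud = 11.3420
Node dd (S = 50.7): continuation = 1/1.08·[0.5375·26.4850 + 0.4625·67.0450] = 41.8926; exercise value = 49.3000 > continuation, so V_dd = 49.3000 (exercise)
Node u (S = 174): continuation = 1/1.08·[0.5375·0.0000 + 0.4625·11.3420] = 4.8571; exercise value = 0.0000 ≤ continuation, so V_u = 4.8571
Node d (S = 78): continuation = 1/1.08·[0.5375·11.3420 + 0.4625·49.3000] = 26.7570; exercise value = 22.0000 ≤ continuation, so V_d = 26.7570
Node 0 (S = 120): continuation = 1/1.08·[0.5375·4.8571 + 0.4625·26.7570] = 13.8757; exercise value = 0.0000 ≤ continuation, so V_0 = 13.8757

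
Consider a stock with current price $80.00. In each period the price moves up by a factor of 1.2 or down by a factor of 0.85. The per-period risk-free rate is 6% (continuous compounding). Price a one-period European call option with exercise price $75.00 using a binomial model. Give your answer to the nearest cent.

$11.97

Risk-neutral probability p = (e^0.06 − 0.85)/(1.2 − 0.85) = 0.2118/0.3500 = 0.6052
Terminal stock prices: S_u = 96, S_d = 68
Terminal payoffs (S − K): max(21, 0) = 21, max(-7, 0) = 0
Node 0 (S = 80): V_0 = e^(−0.06)·[0.6052·21.0000 + 0.3948·0.0000] = 11.9700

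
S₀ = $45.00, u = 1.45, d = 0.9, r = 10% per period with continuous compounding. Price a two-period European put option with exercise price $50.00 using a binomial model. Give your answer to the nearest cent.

$4.36

Risk-neutral probability p = (e^0.1 − 0.9)/(1.45 − 0.9) = 0.2052/0.5500 = 0.3730
Terminal stock prices: S_uu = 94.61, S_ud = 58.73, S_dd = 36.45
Terminal payoffs (K − S): max(-44.61, 0) = 0, max(-8.725, 0) = 0, max(13.55, 0) = 13.55
Node u (S = 65.25): V_u = e^(−0.1)·[0.3730·0.0000 + 0.6270·0.0000] = 0.0000
Node d (S = 40.5): V_d = e^(−0.1)·[0.3730·0.0000 + 0.6270·13.5500] = 7.6869
Node 0 (S = 45): V_0 = e^(−0.1)·[0.3730·0.0000 + 0.6270·7.6869] = 4.3608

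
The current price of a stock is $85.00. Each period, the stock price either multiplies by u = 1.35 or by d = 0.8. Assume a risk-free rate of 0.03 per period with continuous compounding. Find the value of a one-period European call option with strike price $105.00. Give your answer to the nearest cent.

Risk-neutral probability p = (e^0.03 − 0.8)/(1.35 − 0.8) = 0.2305/0.5500 = 0.4190
Terminal stock prices: S_u = 114.8, S_d = 68
Terminal payoffs (S − K): max(9.75, 0) = 9.75, max(-37, 0) = 0
Node 0 (S = 85): V_0 = e^(−0.03)·[0.4190·9.7500 + 0.5810·0.0000] = 3.9646

$3.96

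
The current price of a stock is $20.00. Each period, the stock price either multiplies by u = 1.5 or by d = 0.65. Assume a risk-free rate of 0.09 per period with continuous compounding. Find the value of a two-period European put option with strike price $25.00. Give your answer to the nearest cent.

$5.44

Risk-neutral probability p = (e^0.09 − 0.65)/(1.5 − 0.65) = 0.4442/0.8500 = 0.5226
Terminal stock prices: S_uu = 45, S_ud = 19.5, S_dd = 8.45
Terminal payoffs (K − S): max(-20, 0) = 0, max(5.5, 0) = 5.5, max(16.55, 0) = 16.55
Node u (S = 30): V_u = e^(−0.09)·[0.5226·0.0000 + 0.4774·5.5000] = 2.3999
Node d (S = 13): V_d = e^(−0.09)·[0.5226·5.5000 + 0.4774·16.5500] = 9.8483
Node 0 (S = 20): V_0 = e^(−0.09)·[0.5226·2.3999 + 0.4774·9.8483] = 5.4434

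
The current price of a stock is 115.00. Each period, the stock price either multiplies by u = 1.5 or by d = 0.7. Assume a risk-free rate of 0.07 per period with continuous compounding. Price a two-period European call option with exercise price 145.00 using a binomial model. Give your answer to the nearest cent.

21.44

Risk-neutral probability p = (e^0.07 − 0.7)/(1.5 − 0.7) = 0.3725/0.8000 = 0.4656
Terminal stock prices: S_uu = 258.8, S_ud = 120.7, S_dd = 56.35
Terminal payoffs (S − K): max(113.8, 0) = 113.8, max(-24.25, 0) = 0, max(-88.65, 0) = 0
Node u (S = 172.5): V_u = e^(−0.07)·[0.4656·113.7500 + 0.5344·0.0000] = 49.3852
Node d (S = 80.5): V_d = e^(−0.07)·[0.4656·0.0000 + 0.5344·0.0000] = 0.0000
Node 0 (S = 115): V_0 = e^(−0.07)·[0.4656·49.3852 + 0.5344·0.0000] = 21.4408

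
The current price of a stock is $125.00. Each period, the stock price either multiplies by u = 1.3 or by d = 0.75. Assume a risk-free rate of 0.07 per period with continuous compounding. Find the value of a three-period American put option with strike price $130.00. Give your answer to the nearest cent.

Risk-neutral probability p = (e^0.07 − 0.75)/(1.3 − 0.75) = 0.3225/0.5500 = 0.5864
Terminal stock prices: S_uuu = 274.6, S_uud = 158.4, S_udd = 91.41, S_ddd = 52.73
Terminal payoffs (K − S): max(-144.6, 0) = 0, max(-28.44, 0) = 0, max(38.59, 0) = 38.59, max(77.27, 0) = 77.27
Node uu (S = 211.3): continuation = e^(−0.07)·[0.5864·0.0000 + 0.4136·0.0000] = 0.0000; exercise value = 0.0000 ≤ continuation, so V_uu = 0.0000
Node ud (S = 121.9): continuation = e^(−0.07)·[0.5864·0.0000 + 0.4136·38.5938] = 14.8840; exercise value = 8.1250 ≤ continuation, so V_ud = 14.8840
Node dd (S = 70.31): continuation = e^(−0.07)·[0.5864·38.5938 + 0.4136·77.2656] = 50.8987; exercise value = 59.6875 > continuation, so V_dd = 59.6875 (exercise)
Node u (S = 162.5): continuation = e^(−0.07)·[0.5864·0.0000 + 0.4136·14.8840] = 5.7401; exercise value = 0.0000 ≤ continuation, so V_u = 5.7401
Node d (S = 93.75): continuation = e^(−0.07)·[0.5864·14.8840 + 0.4136·59.6875] = 31.1566; exercise value = 36.2500 > continuation, so V_d = 36.2500 (exercise)
Node 0 (S = 125): continuation = e^(−0.07)·[0.5864·5.7401 + 0.4136·36.2500] = 17.1184; exercise value = 5.0000 ≤ continuation, so V_0 = 17.1184

$17.12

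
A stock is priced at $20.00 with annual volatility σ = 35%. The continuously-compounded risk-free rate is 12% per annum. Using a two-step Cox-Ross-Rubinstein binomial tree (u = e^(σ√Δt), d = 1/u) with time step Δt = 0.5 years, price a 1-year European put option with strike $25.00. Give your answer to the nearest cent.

CRR parameters: u = e^(σ√Δt) = e^(0.35·√0.5) = 1.2808, d = 1/u = 0.7808
Per-period rate: rΔt = 0.12·0.5 = 0.06, so R = e^0.06 = 1.0618
Risk-neutral probability p = (e^0.06 − 0.7808)/(1.2808 − 0.7808) = 0.2811/0.5000 = 0.5621
Terminal stock prices: S_uu = 32.81, S_ud = 20, S_dd = 12.19
Terminal payoffs (K − S): max(-7.809, 0) = 0, max(5, 0) = 5, max(12.81, 0) = 12.81
Node u (S = 25.62): V_u = e^(−0.06)·[0.5621·0.0000 + 0.4379·5.0000] = 2.0620
Node d (S = 15.62): V_d = e^(−0.06)·[0.5621·5.0000 + 0.4379·12.8083] = 7.9289
Node 0 (S = 20): V_0 = e^(−0.06)·[0.5621·2.0620 + 0.4379·7.9289] = 4.3614

$4.36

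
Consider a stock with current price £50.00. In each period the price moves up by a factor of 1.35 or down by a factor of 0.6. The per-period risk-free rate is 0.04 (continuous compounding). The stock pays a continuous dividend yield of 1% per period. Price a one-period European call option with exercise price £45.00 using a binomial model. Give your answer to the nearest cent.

Per-period risk-free factor R = e^0.04 = 1.0408; dividend-adjusted growth = e^(0.04−0.01) = 1.0305.
Risk-neutral probability p = (1.0305 − 0.6)/(1.35 − 0.6) = 0.4305/0.7500 = 0.5739
Terminal stock prices: S_u = 67.5, S_d = 30
Terminal payoffs (S − K): max(22.5, 0) = 22.5, max(-15, 0) = 0
Node 0 (S = 50): V_0 = e^(−0.04)·[0.5739·22.5000 + 0.4261·0.0000] = 12.4073

£12.41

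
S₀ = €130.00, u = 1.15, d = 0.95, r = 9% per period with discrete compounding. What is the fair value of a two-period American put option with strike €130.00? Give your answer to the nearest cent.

€1.79

Risk-neutral probability p = (1 + 0.09 − 0.95)/(1.15 − 0.95) = 0.1400/0.2000 = 0.7000
Terminal stock prices: S_uu = 171.9, S_ud = 142, S_dd = 117.3
Terminal payoffs (K − S): max(-41.92, 0) = 0, max(-12.03, 0) = 0, max(12.67, 0) = 12.67
Node u (S = 149.5): continuation = 1/1.09·[0.7000·0.0000 + 0.3000·0.0000] = 0.0000; exercise value = 0.0000 ≤ continuation, so V_u = 0.0000
Node d (S = 123.5): continuation = 1/1.09·[0.7000·0.0000 + 0.3000·12.6750] = 3.4885; exercise value = 6.5000 > continuation, so V_d = 6.5000 (exercise)
Node 0 (S = 130): continuation = 1/1.09·[0.7000·0.0000 + 0.3000·6.5000] = 1.7890; exercise value = 0.0000 ≤ continuation, so V_0 = 1.7890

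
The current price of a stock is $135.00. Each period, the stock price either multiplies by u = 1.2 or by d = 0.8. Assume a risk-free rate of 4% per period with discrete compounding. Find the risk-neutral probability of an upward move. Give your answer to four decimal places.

p = 0.6000

Risk-neutral probability p = (1 + 0.04 − 0.8)/(1.2 − 0.8) = 0.2400/0.4000 = 0.6000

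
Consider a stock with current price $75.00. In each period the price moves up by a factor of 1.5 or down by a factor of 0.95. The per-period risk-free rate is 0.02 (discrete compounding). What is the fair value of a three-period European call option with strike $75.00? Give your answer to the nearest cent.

Risk-neutral probability p = (1 + 0.02 − 0.95)/(1.5 − 0.95) = 0.0700/0.5500 = 0.1273
Terminal stock prices: S_uuu = 253.1, S_uud = 160.3, S_udd = 101.5, S_ddd = 64.3
Terminal payoffs (S − K): max(178.1, 0) = 178.1, max(85.31, 0) = 85.31, max(26.53, 0) = 26.53, max(-10.7, 0) = 0
Node uu (S = 168.8): V_uu = 1/1.02·[0.1273·178.1250 + 0.8727·85.3125] = 95.2206
Node ud (S = 106.9): V_ud = 1/1.02·[0.1273·85.3125 + 0.8727·26.5312] = 33.3456
Node dd (S = 67.69): V_dd = 1/1.02·[0.1273·26.5312 + 0.8727·0.0000] = 3.3105
Node u (S = 112.5): V_u = 1/1.02·[0.1273·95.2206 + 0.8727·33.3456] = 40.4123
Node d (S = 71.25): V_d = 1/1.02·[0.1273·33.3456 + 0.8727·3.3105] = 6.9933
Node 0 (S = 75): V_0 = 1/1.02·[0.1273·40.4123 + 0.8727·6.9933] = 11.0261

$11.03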